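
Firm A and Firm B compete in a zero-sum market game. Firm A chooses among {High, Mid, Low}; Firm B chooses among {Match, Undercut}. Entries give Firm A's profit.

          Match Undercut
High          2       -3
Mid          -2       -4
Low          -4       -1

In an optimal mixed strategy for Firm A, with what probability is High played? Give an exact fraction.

3/8

Row minima: High → -3, Mid → -4, Low → -4; maximin = -3.
Column maxima: Match → 2, Undercut → -1; minimax = -1.
-3 ≠ -1, so there is no saddle point; optimal play is mixed.
Mid is strictly dominated by High, so Firm A never plays it.
On the remaining 2×2 (High, Low vs Match, Undercut):
Let Firm A play High with probability p. Expected payoff against Match: 2p + (-4)(1−p) = 6p − 4; against Undercut: (-3)p + (-1)(1−p) = −2p − 1.
Setting these equal: 6p − 4 = −2p − 1 ⇒ 8p = 3 ⇒ p = 3/8, and the value is (6)·(3/8) − 4 = -7/4.
For Firm B: with q = P(Match), equating High's and Low's payoffs gives 5q − 3 = −3q − 1 ⇒ q = 1/4.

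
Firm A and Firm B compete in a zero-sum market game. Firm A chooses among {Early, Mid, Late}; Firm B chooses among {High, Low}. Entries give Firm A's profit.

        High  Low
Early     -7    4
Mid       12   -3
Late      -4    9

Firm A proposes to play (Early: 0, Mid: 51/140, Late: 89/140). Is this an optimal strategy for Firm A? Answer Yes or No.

Against High this mix gives (51/140)·12 + (89/140)·(-4) = 64/35.
Against Low this mix gives (51/140)·(-3) + (89/140)·9 = 162/35.
Firm B will play High, holding Firm A to 64/35. Shifting weight toward the row that does better against High would raise this floor (the equalizing mix achieves 24/7 against both High and Low), so the proposed strategy is not optimal.

No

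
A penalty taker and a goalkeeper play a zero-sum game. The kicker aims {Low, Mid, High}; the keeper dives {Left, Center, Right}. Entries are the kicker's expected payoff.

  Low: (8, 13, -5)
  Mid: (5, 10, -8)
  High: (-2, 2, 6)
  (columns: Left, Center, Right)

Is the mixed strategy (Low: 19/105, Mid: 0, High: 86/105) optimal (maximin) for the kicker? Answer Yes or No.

Against Left this mix gives (19/105)·8 + (86/105)·(-2) = -4/21.
Against Center this mix gives (19/105)·13 + (86/105)·2 = 419/105.
Against Right this mix gives (19/105)·(-5) + (86/105)·6 = 421/105.
The keeper will play Left, holding the kicker to -4/21. Shifting weight toward the row that does better against Left would raise this floor (the equalizing mix achieves 38/21 against both Left and Right), so the proposed strategy is not optimal.

No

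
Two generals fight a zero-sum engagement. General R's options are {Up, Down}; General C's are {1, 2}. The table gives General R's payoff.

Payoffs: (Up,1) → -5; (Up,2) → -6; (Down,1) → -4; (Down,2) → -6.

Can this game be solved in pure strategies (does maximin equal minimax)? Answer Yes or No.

Row minima: Up → -6, Down → -6; maximin = -6.
Column maxima: 1 → -4, 2 → -6; minimax = -6.
maximin = minimax = -6, so a saddle point exists.

Yes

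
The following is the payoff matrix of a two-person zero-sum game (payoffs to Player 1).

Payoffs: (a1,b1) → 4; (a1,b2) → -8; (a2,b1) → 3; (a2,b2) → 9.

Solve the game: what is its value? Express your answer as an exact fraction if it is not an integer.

Row minima: a1 → -8, a2 → 3; maximin = 3.
Column maxima: b1 → 4, b2 → 9; minimax = 4.
3 ≠ 4, so there is no saddle point; optimal play is mixed.
Let Player 1 play a1 with probability p. Expected payoff against b1: 4p + 3(1−p) = p + 3; against b2: (-8)p + 9(1−p) = −17p + 9.
Setting these equal: p + 3 = −17p + 9 ⇒ 18p = 6 ⇒ p = 1/3, and the value is (1)·(1/3) + 3 = 10/3.
For Player 2: with q = P(b1), equating a1's and a2's payoffs gives 12q − 8 = −6q + 9 ⇒ q = 17/18.

10/3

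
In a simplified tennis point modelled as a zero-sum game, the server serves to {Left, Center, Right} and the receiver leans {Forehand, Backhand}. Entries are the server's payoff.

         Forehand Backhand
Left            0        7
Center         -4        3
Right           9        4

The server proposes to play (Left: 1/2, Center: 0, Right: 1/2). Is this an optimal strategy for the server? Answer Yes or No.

Against Forehand this mix gives (1/2)·0 + (1/2)·9 = 9/2.
Against Backhand this mix gives (1/2)·7 + (1/2)·4 = 11/2.
The receiver will play Forehand, holding the server to 9/2. Shifting weight toward the row that does better against Forehand would raise this floor (the equalizing mix achieves 21/4 against both Forehand and Backhand), so the proposed strategy is not optimal.

No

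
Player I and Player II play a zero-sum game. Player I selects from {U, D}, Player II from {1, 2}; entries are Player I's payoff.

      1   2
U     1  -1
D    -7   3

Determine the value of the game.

Row minima: U → -1, D → -7; maximin = -1.
Column maxima: 1 → 1, 2 → 3; minimax = 1.
-1 ≠ 1, so there is no saddle point; optimal play is mixed.
Let Player I play U with probability p. Expected payoff against 1: 1p + (-7)(1−p) = 8p − 7; against 2: (-1)p + 3(1−p) = −4p + 3.
Setting these equal: 8p − 7 = −4p + 3 ⇒ 12p = 10 ⇒ p = 5/6, and the value is (8)·(5/6) − 7 = -1/3.
For Player II: with q = P(1), equating U's and D's payoffs gives 2q − 1 = −10q + 3 ⇒ q = 1/3.

-1/3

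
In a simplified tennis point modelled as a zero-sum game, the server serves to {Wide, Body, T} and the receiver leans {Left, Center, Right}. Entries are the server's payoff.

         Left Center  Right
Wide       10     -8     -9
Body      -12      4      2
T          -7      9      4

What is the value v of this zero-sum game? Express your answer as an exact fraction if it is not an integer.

-23/30

Row minima: Wide → -9, Body → -12, T → -7; maximin = -7.
Column maxima: Left → 10, Center → 9, Right → 4; minimax = 4.
-7 ≠ 4, so there is no saddle point; optimal play is mixed.
Body is strictly dominated by T, so the server never plays it.
Center is strictly dominated by Right (it gives the server strictly more in every row), so the receiver never plays it.
On the remaining 2×2 (Wide, T vs Left, Right):
Let the server play Wide with probability p. Expected payoff against Left: 10p + (-7)(1−p) = 17p − 7; against Right: (-9)p + 4(1−p) = −13p + 4.
Setting these equal: 17p − 7 = −13p + 4 ⇒ 30p = 11 ⇒ p = 11/30, and the value is (17)·(11/30) − 7 = -23/30.
For the receiver: with q = P(Left), equating Wide's and T's payoffs gives 19q − 9 = −11q + 4 ⇒ q = 13/30.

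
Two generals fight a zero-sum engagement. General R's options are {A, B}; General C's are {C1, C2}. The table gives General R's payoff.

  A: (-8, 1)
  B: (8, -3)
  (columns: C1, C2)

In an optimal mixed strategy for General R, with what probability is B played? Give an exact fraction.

9/20

Row minima: A → -8, B → -3; maximin = -3.
Column maxima: C1 → 8, C2 → 1; minimax = 1.
-3 ≠ 1, so there is no saddle point; optimal play is mixed.
Let General R play A with probability p. Expected payoff against C1: (-8)p + 8(1−p) = −16p + 8; against C2: 1p + (-3)(1−p) = 4p − 3.
Setting these equal: −16p + 8 = 4p − 3 ⇒ −20p = -11 ⇒ p = 11/20, and the value is (-16)·(11/20) + 8 = -4/5.
For General C: with q = P(C1), equating A's and B's payoffs gives −9q + 1 = 11q − 3 ⇒ q = 1/5.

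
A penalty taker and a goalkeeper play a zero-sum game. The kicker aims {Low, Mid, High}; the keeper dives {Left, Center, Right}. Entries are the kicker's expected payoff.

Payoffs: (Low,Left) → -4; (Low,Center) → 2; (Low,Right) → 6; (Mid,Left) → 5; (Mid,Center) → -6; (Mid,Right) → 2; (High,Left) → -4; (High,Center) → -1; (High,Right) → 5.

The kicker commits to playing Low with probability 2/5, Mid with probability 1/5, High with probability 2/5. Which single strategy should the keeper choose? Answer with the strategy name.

Left

If the keeper plays Left, the kicker's expected payoff is (2/5)·(-4) + (1/5)·5 + (2/5)·(-4) = -11/5.
If the keeper plays Center, the kicker's expected payoff is (2/5)·2 + (1/5)·(-6) + (2/5)·(-1) = -4/5.
If the keeper plays Right, the kicker's expected payoff is (2/5)·6 + (1/5)·2 + (2/5)·5 = 24/5.
The keeper minimizes the kicker's payoff; the smallest is -11/5, so the best response is Left.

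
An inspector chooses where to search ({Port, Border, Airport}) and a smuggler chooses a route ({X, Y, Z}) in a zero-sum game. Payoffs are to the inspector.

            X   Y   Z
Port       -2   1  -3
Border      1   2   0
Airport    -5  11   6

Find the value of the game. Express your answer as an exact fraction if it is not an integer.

Row minima: Port → -3, Border → 0, Airport → -5; maximin = 0.
Column maxima: X → 1, Y → 11, Z → 6; minimax = 1.
0 ≠ 1, so there is no saddle point; optimal play is mixed.
Port is strictly dominated by Border, so the inspector never plays it.
Y is strictly dominated by X (it gives the inspector strictly more in every row), so the smuggler never plays it.
On the remaining 2×2 (Border, Airport vs X, Z):
Let the inspector play Border with probability p. Expected payoff against X: 1p + (-5)(1−p) = 6p − 5; against Z: 0p + 6(1−p) = −6p + 6.
Setting these equal: 6p − 5 = −6p + 6 ⇒ 12p = 11 ⇒ p = 11/12, and the value is (6)·(11/12) − 5 = 1/2.
For the smuggler: with q = P(X), equating Border's and Airport's payoffs gives q = −11q + 6 ⇒ q = 1/2.

1/2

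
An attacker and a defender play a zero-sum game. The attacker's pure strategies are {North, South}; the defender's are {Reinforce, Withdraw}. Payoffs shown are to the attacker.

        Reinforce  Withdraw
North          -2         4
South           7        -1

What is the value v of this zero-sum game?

Row minima: North → -2, South → -1; maximin = -1.
Column maxima: Reinforce → 7, Withdraw → 4; minimax = 4.
-1 ≠ 4, so there is no saddle point; optimal play is mixed.
Let the attacker play North with probability p. Expected payoff against Reinforce: (-2)p + 7(1−p) = −9p + 7; against Withdraw: 4p + (-1)(1−p) = 5p − 1.
Setting these equal: −9p + 7 = 5p − 1 ⇒ −14p = -8 ⇒ p = 4/7, and the value is (-9)·(4/7) + 7 = 13/7.
For the defender: with q = P(Reinforce), equating North's and South's payoffs gives −6q + 4 = 8q − 1 ⇒ q = 5/14.

13/7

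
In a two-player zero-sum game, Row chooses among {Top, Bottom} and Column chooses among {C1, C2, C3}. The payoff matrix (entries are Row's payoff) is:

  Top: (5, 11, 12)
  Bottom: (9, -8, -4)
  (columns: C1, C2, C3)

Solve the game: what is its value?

139/23

Row minima: Top → 5, Bottom → -8; maximin = 5.
Column maxima: C1 → 9, C2 → 11, C3 → 12; minimax = 9.
5 ≠ 9, so there is no saddle point; optimal play is mixed.
C3 is strictly dominated by C2 (it gives Row strictly more in every row), so Column never plays it.
On the remaining 2×2 (Top, Bottom vs C1, C2):
Let Row play Top with probability p. Expected payoff against C1: 5p + 9(1−p) = −4p + 9; against C2: 11p + (-8)(1−p) = 19p − 8.
Setting these equal: −4p + 9 = 19p − 8 ⇒ −23p = -17 ⇒ p = 17/23, and the value is (-4)·(17/23) + 9 = 139/23.
For Column: with q = P(C1), equating Top's and Bottom's payoffs gives −6q + 11 = 17q − 8 ⇒ q = 19/23.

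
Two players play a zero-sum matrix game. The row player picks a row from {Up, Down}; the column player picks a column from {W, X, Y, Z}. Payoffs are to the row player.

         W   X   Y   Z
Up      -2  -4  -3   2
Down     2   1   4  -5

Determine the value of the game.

Row minima: Up → -4, Down → -5; maximin = -4.
Column maxima: W → 2, X → 1, Y → 4, Z → 2; minimax = 1.
-4 ≠ 1, so there is no saddle point; optimal play is mixed.
W is strictly dominated by X (it gives the row player strictly more in every row), so the column player never plays it.
Y is strictly dominated by X (it gives the row player strictly more in every row), so the column player never plays it.
On the remaining 2×2 (Up, Down vs X, Z):
Let the row player play Up with probability p. Expected payoff against X: (-4)p + 1(1−p) = −5p + 1; against Z: 2p + (-5)(1−p) = 7p − 5.
Setting these equal: −5p + 1 = 7p − 5 ⇒ −12p = -6 ⇒ p = 1/2, and the value is (-5)·(1/2) + 1 = -3/2.
For the column player: with q = P(X), equating Up's and Down's payoffs gives −6q + 2 = 6q − 5 ⇒ q = 7/12.

-3/2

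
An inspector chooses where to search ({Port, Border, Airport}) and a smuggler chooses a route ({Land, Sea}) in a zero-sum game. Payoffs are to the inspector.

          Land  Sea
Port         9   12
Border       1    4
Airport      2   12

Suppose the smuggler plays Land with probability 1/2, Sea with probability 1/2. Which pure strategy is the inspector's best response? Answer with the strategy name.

Port

Expected payoff of Port: (1/2)·9 + (1/2)·12 = 21/2.
Expected payoff of Border: (1/2)·1 + (1/2)·4 = 5/2.
Expected payoff of Airport: (1/2)·2 + (1/2)·12 = 7.
The largest is 21/2, so the inspector's best response is Port.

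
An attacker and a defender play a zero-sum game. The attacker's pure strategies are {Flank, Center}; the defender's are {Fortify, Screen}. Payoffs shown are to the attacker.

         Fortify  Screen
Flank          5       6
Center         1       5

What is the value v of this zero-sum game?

5

Row minima: Flank → 5, Center → 1; maximin = 5.
Column maxima: Fortify → 5, Screen → 6; minimax = 5.
Since maximin = minimax = 5, there is a saddle point and the value is 5.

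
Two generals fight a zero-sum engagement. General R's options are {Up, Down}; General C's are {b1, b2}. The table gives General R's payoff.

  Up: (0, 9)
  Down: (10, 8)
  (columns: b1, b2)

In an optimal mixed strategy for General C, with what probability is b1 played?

Row minima: Up → 0, Down → 8; maximin = 8.
Column maxima: b1 → 10, b2 → 9; minimax = 9.
8 ≠ 9, so there is no saddle point; optimal play is mixed.
Let General R play Up with probability p. Expected payoff against b1: 0p + 10(1−p) = −10p + 10; against b2: 9p + 8(1−p) = p + 8.
Setting these equal: −10p + 10 = p + 8 ⇒ −11p = -2 ⇒ p = 2/11, and the value is (-10)·(2/11) + 10 = 90/11.
For General C: with q = P(b1), equating Up's and Down's payoffs gives −9q + 9 = 2q + 8 ⇒ q = 1/11.

1/11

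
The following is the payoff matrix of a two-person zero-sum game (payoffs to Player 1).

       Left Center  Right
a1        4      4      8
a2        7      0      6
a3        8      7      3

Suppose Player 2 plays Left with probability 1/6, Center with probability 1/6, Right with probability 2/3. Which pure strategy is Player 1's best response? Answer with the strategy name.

a1

Expected payoff of a1: (1/6)·4 + (1/6)·4 + (2/3)·8 = 20/3.
Expected payoff of a2: (1/6)·7 + (1/6)·0 + (2/3)·6 = 31/6.
Expected payoff of a3: (1/6)·8 + (1/6)·7 + (2/3)·3 = 9/2.
The largest is 20/3, so Player 1's best response is a1.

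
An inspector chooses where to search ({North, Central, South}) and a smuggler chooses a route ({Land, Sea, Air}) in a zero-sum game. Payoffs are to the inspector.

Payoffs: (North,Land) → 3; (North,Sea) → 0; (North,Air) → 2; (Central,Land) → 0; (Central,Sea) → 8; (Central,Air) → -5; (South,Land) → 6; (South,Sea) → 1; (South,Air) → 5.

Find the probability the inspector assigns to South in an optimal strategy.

13/17

Row minima: North → 0, Central → -5, South → 1; maximin = 1.
Column maxima: Land → 6, Sea → 8, Air → 5; minimax = 5.
1 ≠ 5, so there is no saddle point; optimal play is mixed.
North is strictly dominated by South, so the inspector never plays it.
Land is strictly dominated by Air (it gives the inspector strictly more in every row), so the smuggler never plays it.
On the remaining 2×2 (Central, South vs Sea, Air):
Let the inspector play Central with probability p. Expected payoff against Sea: 8p + 1(1−p) = 7p + 1; against Air: (-5)p + 5(1−p) = −10p + 5.
Setting these equal: 7p + 1 = −10p + 5 ⇒ 17p = 4 ⇒ p = 4/17, and the value is (7)·(4/17) + 1 = 45/17.
For the smuggler: with q = P(Sea), equating Central's and South's payoffs gives 13q − 5 = −4q + 5 ⇒ q = 10/17.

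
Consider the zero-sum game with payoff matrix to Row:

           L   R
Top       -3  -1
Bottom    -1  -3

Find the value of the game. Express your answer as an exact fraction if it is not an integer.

Row minima: Top → -3, Bottom → -3; maximin = -3.
Column maxima: L → -1, R → -1; minimax = -1.
-3 ≠ -1, so there is no saddle point; optimal play is mixed.
Let Row play Top with probability p. Expected payoff against L: (-3)p + (-1)(1−p) = −2p − 1; against R: (-1)p + (-3)(1−p) = 2p − 3.
Setting these equal: −2p − 1 = 2p − 3 ⇒ −4p = -2 ⇒ p = 1/2, and the value is (-2)·(1/2) − 1 = -2.
For Column: with q = P(L), equating Top's and Bottom's payoffs gives −2q − 1 = 2q − 3 ⇒ q = 1/2.

-2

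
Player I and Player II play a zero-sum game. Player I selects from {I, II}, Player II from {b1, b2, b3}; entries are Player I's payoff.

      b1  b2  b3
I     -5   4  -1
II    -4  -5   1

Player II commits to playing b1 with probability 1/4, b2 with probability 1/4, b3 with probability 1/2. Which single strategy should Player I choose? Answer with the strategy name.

Expected payoff of I: (1/4)·(-5) + (1/4)·4 + (1/2)·(-1) = -3/4.
Expected payoff of II: (1/4)·(-4) + (1/4)·(-5) + (1/2)·1 = -7/4.
The largest is -3/4, so Player I's best response is I.

I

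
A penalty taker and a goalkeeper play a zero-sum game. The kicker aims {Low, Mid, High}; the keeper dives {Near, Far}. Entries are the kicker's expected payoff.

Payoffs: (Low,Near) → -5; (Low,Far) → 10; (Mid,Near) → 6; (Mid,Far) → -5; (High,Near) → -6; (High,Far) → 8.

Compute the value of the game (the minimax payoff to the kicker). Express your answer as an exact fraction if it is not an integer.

35/26

Row minima: Low → -5, Mid → -5, High → -6; maximin = -5.
Column maxima: Near → 6, Far → 10; minimax = 6.
-5 ≠ 6, so there is no saddle point; optimal play is mixed.
High is strictly dominated by Low, so the kicker never plays it.
On the remaining 2×2 (Low, Mid vs Near, Far):
Let the kicker play Low with probability p. Expected payoff against Near: (-5)p + 6(1−p) = −11p + 6; against Far: 10p + (-5)(1−p) = 15p − 5.
Setting these equal: −11p + 6 = 15p − 5 ⇒ −26p = -11 ⇒ p = 11/26, and the value is (-11)·(11/26) + 6 = 35/26.
For the keeper: with q = P(Near), equating Low's and Mid's payoffs gives −15q + 10 = 11q − 5 ⇒ q = 15/26.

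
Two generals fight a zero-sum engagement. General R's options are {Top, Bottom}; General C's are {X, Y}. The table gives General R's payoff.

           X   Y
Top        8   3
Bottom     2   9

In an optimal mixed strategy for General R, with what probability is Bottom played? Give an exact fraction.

5/12

Row minima: Top → 3, Bottom → 2; maximin = 3.
Column maxima: X → 8, Y → 9; minimax = 8.
3 ≠ 8, so there is no saddle point; optimal play is mixed.
Let General R play Top with probability p. Expected payoff against X: 8p + 2(1−p) = 6p + 2; against Y: 3p + 9(1−p) = −6p + 9.
Setting these equal: 6p + 2 = −6p + 9 ⇒ 12p = 7 ⇒ p = 7/12, and the value is (6)·(7/12) + 2 = 11/2.
For General C: with q = P(X), equating Top's and Bottom's payoffs gives 5q + 3 = −7q + 9 ⇒ q = 1/2.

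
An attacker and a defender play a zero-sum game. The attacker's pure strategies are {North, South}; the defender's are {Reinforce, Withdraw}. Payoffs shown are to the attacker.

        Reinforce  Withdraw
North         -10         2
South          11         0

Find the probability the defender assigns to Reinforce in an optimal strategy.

2/23

Row minima: North → -10, South → 0; maximin = 0.
Column maxima: Reinforce → 11, Withdraw → 2; minimax = 2.
0 ≠ 2, so there is no saddle point; optimal play is mixed.
Let the attacker play North with probability p. Expected payoff against Reinforce: (-10)p + 11(1−p) = −21p + 11; against Withdraw: 2p + 0(1−p) = 2p.
Setting these equal: −21p + 11 = 2p ⇒ −23p = -11 ⇒ p = 11/23, and the value is (-21)·(11/23) + 11 = 22/23.
For the defender: with q = P(Reinforce), equating North's and South's payoffs gives −12q + 2 = 11q ⇒ q = 2/23.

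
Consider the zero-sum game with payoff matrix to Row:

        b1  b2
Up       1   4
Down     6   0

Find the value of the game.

Row minima: Up → 1, Down → 0; maximin = 1.
Column maxima: b1 → 6, b2 → 4; minimax = 4.
1 ≠ 4, so there is no saddle point; optimal play is mixed.
Let Row play Up with probability p. Expected payoff against b1: 1p + 6(1−p) = −5p + 6; against b2: 4p + 0(1−p) = 4p.
Setting these equal: −5p + 6 = 4p ⇒ −9p = -6 ⇒ p = 2/3, and the value is (-5)·(2/3) + 6 = 8/3.
For Column: with q = P(b1), equating Up's and Down's payoffs gives −3q + 4 = 6q ⇒ q = 4/9.

8/3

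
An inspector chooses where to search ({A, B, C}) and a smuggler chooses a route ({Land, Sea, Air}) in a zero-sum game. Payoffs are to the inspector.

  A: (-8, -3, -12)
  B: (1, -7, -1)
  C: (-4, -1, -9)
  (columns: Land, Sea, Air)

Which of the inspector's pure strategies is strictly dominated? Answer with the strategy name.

C gives a strictly higher payoff than A against every column: -4 > -8, -1 > -3, -9 > -12.
So A is strictly dominated and the inspector never plays it.

A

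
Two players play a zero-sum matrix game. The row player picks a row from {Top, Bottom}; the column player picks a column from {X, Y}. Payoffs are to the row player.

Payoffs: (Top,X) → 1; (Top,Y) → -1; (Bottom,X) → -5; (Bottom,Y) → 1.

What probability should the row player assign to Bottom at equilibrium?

Row minima: Top → -1, Bottom → -5; maximin = -1.
Column maxima: X → 1, Y → 1; minimax = 1.
-1 ≠ 1, so there is no saddle point; optimal play is mixed.
Let the row player play Top with probability p. Expected payoff against X: 1p + (-5)(1−p) = 6p − 5; against Y: (-1)p + 1(1−p) = −2p + 1.
Setting these equal: 6p − 5 = −2p + 1 ⇒ 8p = 6 ⇒ p = 3/4, and the value is (6)·(3/4) − 5 = -1/2.
For the column player: with q = P(X), equating Top's and Bottom's payoffs gives 2q − 1 = −6q + 1 ⇒ q = 1/4.

1/4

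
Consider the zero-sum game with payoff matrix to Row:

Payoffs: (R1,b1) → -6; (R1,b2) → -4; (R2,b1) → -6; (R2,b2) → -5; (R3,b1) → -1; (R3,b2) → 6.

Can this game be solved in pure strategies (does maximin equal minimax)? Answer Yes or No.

Yes

Row minima: R1 → -6, R2 → -6, R3 → -1; maximin = -1.
Column maxima: b1 → -1, b2 → 6; minimax = -1.
maximin = minimax = -1, so a saddle point exists.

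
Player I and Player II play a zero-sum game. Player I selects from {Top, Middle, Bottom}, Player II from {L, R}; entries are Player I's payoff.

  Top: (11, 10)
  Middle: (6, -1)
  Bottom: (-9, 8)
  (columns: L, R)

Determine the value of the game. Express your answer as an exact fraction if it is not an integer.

Row minima: Top → 10, Middle → -1, Bottom → -9; maximin = 10.
Column maxima: L → 11, R → 10; minimax = 10.
Since maximin = minimax = 10, there is a saddle point and the value is 10.

10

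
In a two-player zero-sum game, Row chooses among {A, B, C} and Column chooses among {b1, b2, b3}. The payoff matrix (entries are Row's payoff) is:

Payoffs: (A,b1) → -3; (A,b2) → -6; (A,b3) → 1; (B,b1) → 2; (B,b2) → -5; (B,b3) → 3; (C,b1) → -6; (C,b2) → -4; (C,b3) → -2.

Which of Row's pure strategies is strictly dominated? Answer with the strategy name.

A

B gives a strictly higher payoff than A against every column: 2 > -3, -5 > -6, 3 > 1.
So A is strictly dominated and Row never plays it.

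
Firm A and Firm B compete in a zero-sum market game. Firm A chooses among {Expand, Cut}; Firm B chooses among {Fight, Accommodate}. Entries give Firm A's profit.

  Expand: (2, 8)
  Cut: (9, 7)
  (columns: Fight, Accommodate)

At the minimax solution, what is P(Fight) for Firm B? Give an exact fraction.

1/8

Row minima: Expand → 2, Cut → 7; maximin = 7.
Column maxima: Fight → 9, Accommodate → 8; minimax = 8.
7 ≠ 8, so there is no saddle point; optimal play is mixed.
Let Firm A play Expand with probability p. Expected payoff against Fight: 2p + 9(1−p) = −7p + 9; against Accommodate: 8p + 7(1−p) = p + 7.
Setting these equal: −7p + 9 = p + 7 ⇒ −8p = -2 ⇒ p = 1/4, and the value is (-7)·(1/4) + 9 = 29/4.
For Firm B: with q = P(Fight), equating Expand's and Cut's payoffs gives −6q + 8 = 2q + 7 ⇒ q = 1/8.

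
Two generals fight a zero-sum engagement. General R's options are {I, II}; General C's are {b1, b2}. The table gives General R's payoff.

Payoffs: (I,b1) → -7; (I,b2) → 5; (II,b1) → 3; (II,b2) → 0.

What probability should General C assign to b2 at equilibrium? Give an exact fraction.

2/3

Row minima: I → -7, II → 0; maximin = 0.
Column maxima: b1 → 3, b2 → 5; minimax = 3.
0 ≠ 3, so there is no saddle point; optimal play is mixed.
Let General R play I with probability p. Expected payoff against b1: (-7)p + 3(1−p) = −10p + 3; against b2: 5p + 0(1−p) = 5p.
Setting these equal: −10p + 3 = 5p ⇒ −15p = -3 ⇒ p = 1/5, and the value is (-10)·(1/5) + 3 = 1.
For General C: with q = P(b1), equating I's and II's payoffs gives −12q + 5 = 3q ⇒ q = 1/3.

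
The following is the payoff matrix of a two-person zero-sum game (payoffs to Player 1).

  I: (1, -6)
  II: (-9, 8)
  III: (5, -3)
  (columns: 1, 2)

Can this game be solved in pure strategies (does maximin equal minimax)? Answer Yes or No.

Row minima: I → -6, II → -9, III → -3; maximin = -3.
Column maxima: 1 → 5, 2 → 8; minimax = 5.
-3 ≠ 5, so no pure-strategy equilibrium exists.

No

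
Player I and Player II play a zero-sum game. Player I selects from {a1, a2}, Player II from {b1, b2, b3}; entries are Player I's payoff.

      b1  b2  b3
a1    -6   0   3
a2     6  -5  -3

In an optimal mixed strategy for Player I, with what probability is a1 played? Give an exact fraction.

Row minima: a1 → -6, a2 → -5; maximin = -5.
Column maxima: b1 → 6, b2 → 0, b3 → 3; minimax = 0.
-5 ≠ 0, so there is no saddle point; optimal play is mixed.
b3 is strictly dominated by b2 (it gives Player I strictly more in every row), so Player II never plays it.
On the remaining 2×2 (a1, a2 vs b1, b2):
Let Player I play a1 with probability p. Expected payoff against b1: (-6)p + 6(1−p) = −12p + 6; against b2: 0p + (-5)(1−p) = 5p − 5.
Setting these equal: −12p + 6 = 5p − 5 ⇒ −17p = -11 ⇒ p = 11/17, and the value is (-12)·(11/17) + 6 = -30/17.
For Player II: with q = P(b1), equating a1's and a2's payoffs gives −6q = 11q − 5 ⇒ q = 5/17.

11/17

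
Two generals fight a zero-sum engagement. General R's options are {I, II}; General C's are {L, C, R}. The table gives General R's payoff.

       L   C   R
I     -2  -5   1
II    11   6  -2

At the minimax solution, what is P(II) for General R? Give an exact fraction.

Row minima: I → -5, II → -2; maximin = -2.
Column maxima: L → 11, C → 6, R → 1; minimax = 1.
-2 ≠ 1, so there is no saddle point; optimal play is mixed.
L is strictly dominated by C (it gives General R strictly more in every row), so General C never plays it.
On the remaining 2×2 (I, II vs C, R):
Let General R play I with probability p. Expected payoff against C: (-5)p + 6(1−p) = −11p + 6; against R: 1p + (-2)(1−p) = 3p − 2.
Setting these equal: −11p + 6 = 3p − 2 ⇒ −14p = -8 ⇒ p = 4/7, and the value is (-11)·(4/7) + 6 = -2/7.
For General C: with q = P(C), equating I's and II's payoffs gives −6q + 1 = 8q − 2 ⇒ q = 3/14.

3/7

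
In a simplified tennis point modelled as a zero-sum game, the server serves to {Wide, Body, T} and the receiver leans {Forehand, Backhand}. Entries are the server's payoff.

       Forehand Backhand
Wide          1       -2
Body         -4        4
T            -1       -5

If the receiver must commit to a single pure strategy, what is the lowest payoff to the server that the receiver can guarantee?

Column maxima: Forehand → 1, Backhand → 4.
The smallest of these is 1.

1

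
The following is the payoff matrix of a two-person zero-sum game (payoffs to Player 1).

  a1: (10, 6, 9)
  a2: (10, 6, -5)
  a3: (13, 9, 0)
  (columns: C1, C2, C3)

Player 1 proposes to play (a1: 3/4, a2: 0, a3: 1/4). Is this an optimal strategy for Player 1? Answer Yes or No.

Yes

Against C1 this mix gives (3/4)·10 + (1/4)·13 = 43/4.
Against C2 this mix gives (3/4)·6 + (1/4)·9 = 27/4.
Against C3 this mix gives (3/4)·9 + (1/4)·0 = 27/4.
All of Player 2's active replies (C2, C3) yield 27/4, and no column does worse for Player 1. The mix makes Player 2 indifferent and guarantees 27/4, so it is optimal.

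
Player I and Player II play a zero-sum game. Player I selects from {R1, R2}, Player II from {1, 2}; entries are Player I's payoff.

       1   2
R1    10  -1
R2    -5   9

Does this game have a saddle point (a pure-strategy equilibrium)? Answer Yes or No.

No

Row minima: R1 → -1, R2 → -5; maximin = -1.
Column maxima: 1 → 10, 2 → 9; minimax = 9.
-1 ≠ 9, so no pure-strategy equilibrium exists.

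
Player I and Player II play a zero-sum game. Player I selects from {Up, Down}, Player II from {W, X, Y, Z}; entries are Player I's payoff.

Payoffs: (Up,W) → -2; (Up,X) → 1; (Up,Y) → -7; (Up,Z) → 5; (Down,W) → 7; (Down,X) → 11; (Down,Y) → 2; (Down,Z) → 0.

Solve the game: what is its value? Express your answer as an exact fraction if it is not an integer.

5/7

Row minima: Up → -7, Down → 0; maximin = 0.
Column maxima: W → 7, X → 11, Y → 2, Z → 5; minimax = 2.
0 ≠ 2, so there is no saddle point; optimal play is mixed.
W is strictly dominated by Y (it gives Player I strictly more in every row), so Player II never plays it.
X is strictly dominated by Y (it gives Player I strictly more in every row), so Player II never plays it.
On the remaining 2×2 (Up, Down vs Y, Z):
Let Player I play Up with probability p. Expected payoff against Y: (-7)p + 2(1−p) = −9p + 2; against Z: 5p + 0(1−p) = 5p.
Setting these equal: −9p + 2 = 5p ⇒ −14p = -2 ⇒ p = 1/7, and the value is (-9)·(1/7) + 2 = 5/7.
For Player II: with q = P(Y), equating Up's and Down's payoffs gives −12q + 5 = 2q ⇒ q = 5/14.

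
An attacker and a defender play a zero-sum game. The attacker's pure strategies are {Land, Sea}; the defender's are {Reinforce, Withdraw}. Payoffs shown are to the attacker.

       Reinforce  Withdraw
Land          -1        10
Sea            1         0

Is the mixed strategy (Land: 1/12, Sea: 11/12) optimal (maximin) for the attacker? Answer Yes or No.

Yes

Against Reinforce this mix gives (1/12)·(-1) + (11/12)·1 = 5/6.
Against Withdraw this mix gives (1/12)·10 + (11/12)·0 = 5/6.
All of the defender's active replies (Reinforce, Withdraw) yield 5/6, and no column does worse for the attacker. The mix makes the defender indifferent and guarantees 5/6, so it is optimal.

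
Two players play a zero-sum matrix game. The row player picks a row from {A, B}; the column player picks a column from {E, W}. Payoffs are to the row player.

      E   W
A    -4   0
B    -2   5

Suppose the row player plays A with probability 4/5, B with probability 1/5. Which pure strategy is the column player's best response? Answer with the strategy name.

If the column player plays E, the row player's expected payoff is (4/5)·(-4) + (1/5)·(-2) = -18/5.
If the column player plays W, the row player's expected payoff is (4/5)·0 + (1/5)·5 = 1.
The column player minimizes the row player's payoff; the smallest is -18/5, so the best response is E.

E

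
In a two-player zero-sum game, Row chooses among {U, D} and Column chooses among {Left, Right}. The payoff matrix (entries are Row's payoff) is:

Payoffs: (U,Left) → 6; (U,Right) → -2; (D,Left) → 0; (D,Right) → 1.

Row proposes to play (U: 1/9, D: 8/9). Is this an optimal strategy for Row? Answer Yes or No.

Yes

Against Left this mix gives (1/9)·6 + (8/9)·0 = 2/3.
Against Right this mix gives (1/9)·(-2) + (8/9)·1 = 2/3.
All of Column's active replies (Left, Right) yield 2/3, and no column does worse for Row. The mix makes Column indifferent and guarantees 2/3, so it is optimal.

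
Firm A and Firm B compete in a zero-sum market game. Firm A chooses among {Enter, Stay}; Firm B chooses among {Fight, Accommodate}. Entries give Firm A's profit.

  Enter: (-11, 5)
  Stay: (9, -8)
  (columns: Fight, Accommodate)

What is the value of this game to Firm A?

Row minima: Enter → -11, Stay → -8; maximin = -8.
Column maxima: Fight → 9, Accommodate → 5; minimax = 5.
-8 ≠ 5, so there is no saddle point; optimal play is mixed.
Let Firm A play Enter with probability p. Expected payoff against Fight: (-11)p + 9(1−p) = −20p + 9; against Accommodate: 5p + (-8)(1−p) = 13p − 8.
Setting these equal: −20p + 9 = 13p − 8 ⇒ −33p = -17 ⇒ p = 17/33, and the value is (-20)·(17/33) + 9 = -43/33.
For Firm B: with q = P(Fight), equating Enter's and Stay's payoffs gives −16q + 5 = 17q − 8 ⇒ q = 13/33.

-43/33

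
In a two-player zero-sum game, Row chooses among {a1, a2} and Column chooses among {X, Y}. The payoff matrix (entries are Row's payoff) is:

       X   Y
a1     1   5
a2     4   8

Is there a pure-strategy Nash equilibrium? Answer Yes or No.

Row minima: a1 → 1, a2 → 4; maximin = 4.
Column maxima: X → 4, Y → 8; minimax = 4.
maximin = minimax = 4, so a saddle point exists.

Yes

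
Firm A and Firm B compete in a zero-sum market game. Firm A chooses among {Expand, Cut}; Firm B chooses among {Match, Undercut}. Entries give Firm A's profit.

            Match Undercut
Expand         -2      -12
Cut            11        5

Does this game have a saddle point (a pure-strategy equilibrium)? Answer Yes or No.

Row minima: Expand → -12, Cut → 5; maximin = 5.
Column maxima: Match → 11, Undercut → 5; minimax = 5.
maximin = minimax = 5, so a saddle point exists.

Yes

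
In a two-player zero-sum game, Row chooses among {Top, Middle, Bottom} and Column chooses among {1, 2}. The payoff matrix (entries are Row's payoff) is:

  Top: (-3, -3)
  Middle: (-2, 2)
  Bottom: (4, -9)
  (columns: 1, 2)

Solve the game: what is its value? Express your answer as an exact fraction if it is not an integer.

-10/17

Row minima: Top → -3, Middle → -2, Bottom → -9; maximin = -2.
Column maxima: 1 → 4, 2 → 2; minimax = 2.
-2 ≠ 2, so there is no saddle point; optimal play is mixed.
Top is strictly dominated by Middle, so Row never plays it.
On the remaining 2×2 (Middle, Bottom vs 1, 2):
Let Row play Middle with probability p. Expected payoff against 1: (-2)p + 4(1−p) = −6p + 4; against 2: 2p + (-9)(1−p) = 11p − 9.
Setting these equal: −6p + 4 = 11p − 9 ⇒ −17p = -13 ⇒ p = 13/17, and the value is (-6)·(13/17) + 4 = -10/17.
For Column: with q = P(1), equating Middle's and Bottom's payoffs gives −4q + 2 = 13q − 9 ⇒ q = 11/17.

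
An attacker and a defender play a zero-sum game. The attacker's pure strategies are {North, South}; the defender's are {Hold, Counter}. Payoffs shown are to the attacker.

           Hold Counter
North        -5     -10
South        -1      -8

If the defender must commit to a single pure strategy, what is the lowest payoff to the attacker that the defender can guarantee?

-8

Column maxima: Hold → -1, Counter → -8.
The smallest of these is -8.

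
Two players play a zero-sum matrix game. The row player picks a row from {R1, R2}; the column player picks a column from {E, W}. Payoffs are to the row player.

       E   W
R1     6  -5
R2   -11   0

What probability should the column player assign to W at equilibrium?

17/22

Row minima: R1 → -5, R2 → -11; maximin = -5.
Column maxima: E → 6, W → 0; minimax = 0.
-5 ≠ 0, so there is no saddle point; optimal play is mixed.
Let the row player play R1 with probability p. Expected payoff against E: 6p + (-11)(1−p) = 17p − 11; against W: (-5)p + 0(1−p) = −5p.
Setting these equal: 17p − 11 = −5p ⇒ 22p = 11 ⇒ p = 1/2, and the value is (17)·(1/2) − 11 = -5/2.
For the column player: with q = P(E), equating R1's and R2's payoffs gives 11q − 5 = −11q ⇒ q = 5/22.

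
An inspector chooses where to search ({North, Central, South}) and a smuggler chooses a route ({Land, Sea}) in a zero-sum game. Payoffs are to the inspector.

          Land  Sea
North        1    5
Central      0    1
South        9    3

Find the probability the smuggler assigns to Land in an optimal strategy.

Row minima: North → 1, Central → 0, South → 3; maximin = 3.
Column maxima: Land → 9, Sea → 5; minimax = 5.
3 ≠ 5, so there is no saddle point; optimal play is mixed.
Central is strictly dominated by North, so the inspector never plays it.
On the remaining 2×2 (North, South vs Land, Sea):
Let the inspector play North with probability p. Expected payoff against Land: 1p + 9(1−p) = −8p + 9; against Sea: 5p + 3(1−p) = 2p + 3.
Setting these equal: −8p + 9 = 2p + 3 ⇒ −10p = -6 ⇒ p = 3/5, and the value is (-8)·(3/5) + 9 = 21/5.
For the smuggler: with q = P(Land), equating North's and South's payoffs gives −4q + 5 = 6q + 3 ⇒ q = 1/5.

1/5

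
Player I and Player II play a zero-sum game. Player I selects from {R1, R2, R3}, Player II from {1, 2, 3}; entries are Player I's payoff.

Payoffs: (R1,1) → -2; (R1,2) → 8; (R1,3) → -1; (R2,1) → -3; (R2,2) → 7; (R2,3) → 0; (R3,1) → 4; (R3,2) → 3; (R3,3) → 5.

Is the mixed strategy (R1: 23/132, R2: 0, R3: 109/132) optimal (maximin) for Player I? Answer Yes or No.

No

Against 1 this mix gives (23/132)·(-2) + (109/132)·4 = 65/22.
Against 2 this mix gives (23/132)·8 + (109/132)·3 = 511/132.
Against 3 this mix gives (23/132)·(-1) + (109/132)·5 = 87/22.
Player II will play 1, holding Player I to 65/22. Shifting weight toward the row that does better against 1 would raise this floor (the equalizing mix achieves 38/11 against both 1 and 2), so the proposed strategy is not optimal.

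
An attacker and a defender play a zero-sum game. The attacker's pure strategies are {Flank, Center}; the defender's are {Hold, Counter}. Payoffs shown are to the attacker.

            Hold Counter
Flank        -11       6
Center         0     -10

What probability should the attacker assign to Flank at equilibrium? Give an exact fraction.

10/27

Row minima: Flank → -11, Center → -10; maximin = -10.
Column maxima: Hold → 0, Counter → 6; minimax = 0.
-10 ≠ 0, so there is no saddle point; optimal play is mixed.
Let the attacker play Flank with probability p. Expected payoff against Hold: (-11)p + 0(1−p) = −11p; against Counter: 6p + (-10)(1−p) = 16p − 10.
Setting these equal: −11p = 16p − 10 ⇒ −27p = -10 ⇒ p = 10/27, and the value is (-11)·(10/27) = -110/27.
For the defender: with q = P(Hold), equating Flank's and Center's payoffs gives −17q + 6 = 10q − 10 ⇒ q = 16/27.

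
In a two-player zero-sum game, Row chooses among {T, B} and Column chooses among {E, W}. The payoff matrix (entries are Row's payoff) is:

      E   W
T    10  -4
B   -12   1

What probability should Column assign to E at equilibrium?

Row minima: T → -4, B → -12; maximin = -4.
Column maxima: E → 10, W → 1; minimax = 1.
-4 ≠ 1, so there is no saddle point; optimal play is mixed.
Let Row play T with probability p. Expected payoff against E: 10p + (-12)(1−p) = 22p − 12; against W: (-4)p + 1(1−p) = −5p + 1.
Setting these equal: 22p − 12 = −5p + 1 ⇒ 27p = 13 ⇒ p = 13/27, and the value is (22)·(13/27) − 12 = -38/27.
For Column: with q = P(E), equating T's and B's payoffs gives 14q − 4 = −13q + 1 ⇒ q = 5/27.

5/27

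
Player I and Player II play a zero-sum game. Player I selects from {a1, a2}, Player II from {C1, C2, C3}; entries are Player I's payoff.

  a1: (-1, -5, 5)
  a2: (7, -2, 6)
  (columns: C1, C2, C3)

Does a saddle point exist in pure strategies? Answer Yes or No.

Row minima: a1 → -5, a2 → -2; maximin = -2.
Column maxima: C1 → 7, C2 → -2, C3 → 6; minimax = -2.
maximin = minimax = -2, so a saddle point exists.

Yes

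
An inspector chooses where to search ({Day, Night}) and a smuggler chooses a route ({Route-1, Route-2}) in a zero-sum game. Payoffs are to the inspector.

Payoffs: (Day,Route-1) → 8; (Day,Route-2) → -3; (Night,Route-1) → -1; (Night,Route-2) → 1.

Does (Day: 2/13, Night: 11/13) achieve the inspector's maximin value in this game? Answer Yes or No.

Yes

Against Route-1 this mix gives (2/13)·8 + (11/13)·(-1) = 5/13.
Against Route-2 this mix gives (2/13)·(-3) + (11/13)·1 = 5/13.
All of the smuggler's active replies (Route-1, Route-2) yield 5/13, and no column does worse for the inspector. The mix makes the smuggler indifferent and guarantees 5/13, so it is optimal.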